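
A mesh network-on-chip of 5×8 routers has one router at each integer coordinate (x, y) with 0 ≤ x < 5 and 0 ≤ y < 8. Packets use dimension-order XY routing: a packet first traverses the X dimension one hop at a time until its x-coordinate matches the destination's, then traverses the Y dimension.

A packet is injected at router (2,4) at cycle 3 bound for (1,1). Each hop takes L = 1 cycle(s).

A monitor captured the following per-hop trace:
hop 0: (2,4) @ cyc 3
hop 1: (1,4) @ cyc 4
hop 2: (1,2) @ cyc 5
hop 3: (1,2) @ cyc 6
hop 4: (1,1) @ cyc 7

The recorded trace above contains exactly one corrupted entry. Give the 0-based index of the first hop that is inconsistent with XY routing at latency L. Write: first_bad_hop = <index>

first_bad_hop = 2

hop 1: step (-1,+0), +1 cyc — ok
hop 2: step (+0,-2), +1 cyc — BAD: non-unit step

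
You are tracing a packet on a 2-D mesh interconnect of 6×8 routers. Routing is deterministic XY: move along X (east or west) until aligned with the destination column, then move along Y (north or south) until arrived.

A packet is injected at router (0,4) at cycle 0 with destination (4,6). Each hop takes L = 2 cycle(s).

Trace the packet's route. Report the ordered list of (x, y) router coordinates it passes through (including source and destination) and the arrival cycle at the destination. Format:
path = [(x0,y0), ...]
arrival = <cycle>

path = [(0,4), (1,4), (2,4), (3,4), (4,4), (4,5), (4,6)]
arrival = 12

  0. router=(0,4) cycle=0 (inject)
  1. router=(1,4) cycle=2 dir=E
  2. router=(2,4) cycle=4 dir=E
  3. router=(3,4) cycle=6 dir=E
  4. router=(4,4) cycle=8 dir=E
  5. router=(4,5) cycle=10 dir=N
  6. router=(4,6) cycle=12 dir=N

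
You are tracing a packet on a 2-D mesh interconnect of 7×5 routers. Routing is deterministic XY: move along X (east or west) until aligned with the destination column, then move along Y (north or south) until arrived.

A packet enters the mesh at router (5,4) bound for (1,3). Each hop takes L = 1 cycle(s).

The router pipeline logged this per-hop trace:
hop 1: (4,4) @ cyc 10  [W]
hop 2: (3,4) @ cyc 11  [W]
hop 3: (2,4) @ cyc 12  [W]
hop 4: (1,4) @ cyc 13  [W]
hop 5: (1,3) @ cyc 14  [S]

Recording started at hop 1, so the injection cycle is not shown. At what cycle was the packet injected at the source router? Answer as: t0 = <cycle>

Hop 1 reached at cycle 10; hop k is at t0 + k·L.
Therefore t0 = 10 − L = 9.

t0 = 9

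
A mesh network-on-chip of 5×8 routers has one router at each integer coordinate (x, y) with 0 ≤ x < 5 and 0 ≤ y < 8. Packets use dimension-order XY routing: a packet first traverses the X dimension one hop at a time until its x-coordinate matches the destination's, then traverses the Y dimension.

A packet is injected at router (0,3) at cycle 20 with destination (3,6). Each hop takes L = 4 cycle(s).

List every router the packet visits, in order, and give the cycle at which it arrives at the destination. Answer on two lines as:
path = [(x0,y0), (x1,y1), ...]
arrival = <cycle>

#0 — 0,3 | c20
#1 — 1,3 | c24 | E
#2 — 2,3 | c28 | E
#3 — 3,3 | c32 | E
#4 — 3,4 | c36 | N
#5 — 3,5 | c40 | N
#6 — 3,6 | c44 | N

path = [(0,3), (1,3), (2,3), (3,3), (3,4), (3,5), (3,6)]
arrival = 44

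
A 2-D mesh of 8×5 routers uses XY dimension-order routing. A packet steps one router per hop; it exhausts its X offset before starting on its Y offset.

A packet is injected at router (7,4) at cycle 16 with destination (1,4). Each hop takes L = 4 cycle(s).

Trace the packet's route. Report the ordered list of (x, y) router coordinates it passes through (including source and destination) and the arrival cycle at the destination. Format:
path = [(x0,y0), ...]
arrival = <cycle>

path = [(7,4), (6,4), (5,4), (4,4), (3,4), (2,4), (1,4)]
arrival = 40

hop 0: (7,4) @ cyc 16
hop 1: (6,4) @ cyc 20  [W]
hop 2: (5,4) @ cyc 24  [W]
hop 3: (4,4) @ cyc 28  [W]
hop 4: (3,4) @ cyc 32  [W]
hop 5: (2,4) @ cyc 36  [W]
hop 6: (1,4) @ cyc 40  [W]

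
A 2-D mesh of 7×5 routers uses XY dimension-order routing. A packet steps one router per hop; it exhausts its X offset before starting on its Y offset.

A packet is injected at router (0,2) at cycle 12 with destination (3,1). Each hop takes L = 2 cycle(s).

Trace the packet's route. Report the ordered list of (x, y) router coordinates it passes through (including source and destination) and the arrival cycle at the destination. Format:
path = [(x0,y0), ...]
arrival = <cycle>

[0] x=0 y=2 t=12
[1] x=1 y=2 t=14 →E
[2] x=2 y=2 t=16 →E
[3] x=3 y=2 t=18 →E
[4] x=3 y=1 t=20 →S

path = [(0,2), (1,2), (2,2), (3,2), (3,1)]
arrival = 20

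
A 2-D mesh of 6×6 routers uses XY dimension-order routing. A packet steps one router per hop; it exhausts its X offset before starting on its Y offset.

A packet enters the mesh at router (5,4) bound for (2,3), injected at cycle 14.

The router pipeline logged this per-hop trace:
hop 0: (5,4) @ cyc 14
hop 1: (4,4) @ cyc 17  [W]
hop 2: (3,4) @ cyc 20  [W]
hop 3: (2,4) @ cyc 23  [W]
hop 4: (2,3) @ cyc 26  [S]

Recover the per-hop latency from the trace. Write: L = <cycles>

cyc[1] − cyc[0] = 17 − 14 = 3.
That increment is L by definition: L = 3.

L = 3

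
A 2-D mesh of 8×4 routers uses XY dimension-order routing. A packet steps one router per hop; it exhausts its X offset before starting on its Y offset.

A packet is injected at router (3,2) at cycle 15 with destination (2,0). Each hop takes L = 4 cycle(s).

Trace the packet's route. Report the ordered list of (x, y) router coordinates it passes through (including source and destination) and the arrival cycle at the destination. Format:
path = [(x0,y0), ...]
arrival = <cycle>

path = [(3,2), (2,2), (2,1), (2,0)]
arrival = 27

#0 — 3,2 | c15
#1 — 2,2 | c19 | W
#2 — 2,1 | c23 | S
#3 — 2,0 | c27 | S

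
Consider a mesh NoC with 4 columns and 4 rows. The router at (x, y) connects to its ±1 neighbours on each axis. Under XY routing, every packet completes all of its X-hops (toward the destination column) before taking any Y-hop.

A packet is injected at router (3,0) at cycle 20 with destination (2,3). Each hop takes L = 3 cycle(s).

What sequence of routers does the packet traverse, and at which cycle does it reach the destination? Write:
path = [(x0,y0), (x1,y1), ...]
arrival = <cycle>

path = [(3,0), (2,0), (2,1), (2,2), (2,3)]
arrival = 32

hop 0: (3,0) @ cyc 20
hop 1: (2,0) @ cyc 23  [W]
hop 2: (2,1) @ cyc 26  [N]
hop 3: (2,2) @ cyc 29  [N]
hop 4: (2,3) @ cyc 32  [N]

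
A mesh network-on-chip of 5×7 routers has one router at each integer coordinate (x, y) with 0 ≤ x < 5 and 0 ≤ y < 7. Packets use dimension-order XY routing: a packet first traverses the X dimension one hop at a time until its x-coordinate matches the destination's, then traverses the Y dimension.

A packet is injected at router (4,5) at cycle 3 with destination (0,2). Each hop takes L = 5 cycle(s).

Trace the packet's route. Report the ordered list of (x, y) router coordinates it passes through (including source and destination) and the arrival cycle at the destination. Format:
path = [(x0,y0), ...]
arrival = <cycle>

path = [(4,5), (3,5), (2,5), (1,5), (0,5), (0,4), (0,3), (0,2)]
arrival = 38

src (4,5)  cyc=3
W→(3,5)  cyc=8
W→(2,5)  cyc=13
W→(1,5)  cyc=18
W→(0,5)  cyc=23
S→(0,4)  cyc=28
S→(0,3)  cyc=33
S→(0,2)  cyc=38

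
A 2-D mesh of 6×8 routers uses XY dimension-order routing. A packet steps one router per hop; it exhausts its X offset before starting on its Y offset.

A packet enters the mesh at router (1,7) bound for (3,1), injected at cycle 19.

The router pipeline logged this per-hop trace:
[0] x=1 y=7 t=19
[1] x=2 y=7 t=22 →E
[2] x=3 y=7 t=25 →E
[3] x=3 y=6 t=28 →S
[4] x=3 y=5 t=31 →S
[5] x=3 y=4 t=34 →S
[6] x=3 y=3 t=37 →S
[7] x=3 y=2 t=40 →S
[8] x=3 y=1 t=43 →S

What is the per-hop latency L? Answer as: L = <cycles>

L = 3

Between hops 0 and 1 the cycle counter advances 22 − 19 = 3.
Each hop adds L, hence L = 3.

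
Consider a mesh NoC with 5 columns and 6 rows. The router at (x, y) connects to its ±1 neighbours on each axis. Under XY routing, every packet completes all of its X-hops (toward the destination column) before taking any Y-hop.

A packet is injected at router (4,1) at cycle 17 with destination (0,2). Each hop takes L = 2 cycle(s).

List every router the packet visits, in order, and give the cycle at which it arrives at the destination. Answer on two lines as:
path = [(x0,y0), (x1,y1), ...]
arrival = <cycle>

path = [(4,1), (3,1), (2,1), (1,1), (0,1), (0,2)]
arrival = 27

src (4,1)  cyc=17
W→(3,1)  cyc=19
W→(2,1)  cyc=21
W→(1,1)  cyc=23
W→(0,1)  cyc=25
N→(0,2)  cyc=27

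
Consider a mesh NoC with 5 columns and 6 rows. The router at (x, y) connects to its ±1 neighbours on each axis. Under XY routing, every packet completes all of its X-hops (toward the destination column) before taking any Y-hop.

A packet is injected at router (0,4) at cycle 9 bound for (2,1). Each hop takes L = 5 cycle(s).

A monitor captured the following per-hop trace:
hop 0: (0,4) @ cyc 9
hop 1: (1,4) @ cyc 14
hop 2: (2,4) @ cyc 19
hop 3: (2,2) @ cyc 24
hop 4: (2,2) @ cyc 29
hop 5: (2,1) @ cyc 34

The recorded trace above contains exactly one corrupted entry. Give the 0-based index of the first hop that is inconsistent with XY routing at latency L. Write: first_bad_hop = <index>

[1] (+1,+0) / 5c ⇒ ok
[2] (+1,+0) / 5c ⇒ ok
[3] (+0,-2) / 5c ⇒ BAD: non-unit step

first_bad_hop = 3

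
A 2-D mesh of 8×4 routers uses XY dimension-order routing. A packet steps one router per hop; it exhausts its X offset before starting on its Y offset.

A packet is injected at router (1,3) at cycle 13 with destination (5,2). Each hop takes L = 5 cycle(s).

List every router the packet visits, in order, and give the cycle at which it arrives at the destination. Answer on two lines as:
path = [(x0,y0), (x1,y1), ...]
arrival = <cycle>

path = [(1,3), (2,3), (3,3), (4,3), (5,3), (5,2)]
arrival = 38

#0 — 1,3 | c13
#1 — 2,3 | c18 | E
#2 — 3,3 | c23 | E
#3 — 4,3 | c28 | E
#4 — 5,3 | c33 | E
#5 — 5,2 | c38 | S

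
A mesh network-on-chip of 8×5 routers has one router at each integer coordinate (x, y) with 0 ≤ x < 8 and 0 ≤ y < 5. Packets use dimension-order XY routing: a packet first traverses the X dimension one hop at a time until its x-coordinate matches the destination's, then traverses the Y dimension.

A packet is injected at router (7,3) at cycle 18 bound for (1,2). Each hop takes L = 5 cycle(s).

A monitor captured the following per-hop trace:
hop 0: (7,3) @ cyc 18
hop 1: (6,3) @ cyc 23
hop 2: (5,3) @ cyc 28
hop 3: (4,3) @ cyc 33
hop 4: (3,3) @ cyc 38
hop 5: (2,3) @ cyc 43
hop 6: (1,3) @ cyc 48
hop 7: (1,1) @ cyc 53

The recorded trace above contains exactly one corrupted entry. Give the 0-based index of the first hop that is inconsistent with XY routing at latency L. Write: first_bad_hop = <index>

first_bad_hop = 7

hop 1: step (-1,+0), +5 cyc — ok
hop 2: step (-1,+0), +5 cyc — ok
hop 3: step (-1,+0), +5 cyc — ok
hop 4: step (-1,+0), +5 cyc — ok
hop 5: step (-1,+0), +5 cyc — ok
hop 6: step (-1,+0), +5 cyc — ok
hop 7: step (+0,-2), +5 cyc — BAD: non-unit step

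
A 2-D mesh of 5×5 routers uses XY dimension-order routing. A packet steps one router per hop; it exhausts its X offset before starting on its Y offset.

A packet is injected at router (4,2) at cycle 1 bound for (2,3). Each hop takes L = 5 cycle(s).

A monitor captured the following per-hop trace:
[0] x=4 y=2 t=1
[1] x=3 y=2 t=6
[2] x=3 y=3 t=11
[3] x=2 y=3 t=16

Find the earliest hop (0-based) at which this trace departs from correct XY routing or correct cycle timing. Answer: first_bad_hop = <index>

check 1→ d=(-1,0) cyc+5: ok
check 2→ d=(0,1) cyc+5: BAD: Y-move but x=3≠2

first_bad_hop = 2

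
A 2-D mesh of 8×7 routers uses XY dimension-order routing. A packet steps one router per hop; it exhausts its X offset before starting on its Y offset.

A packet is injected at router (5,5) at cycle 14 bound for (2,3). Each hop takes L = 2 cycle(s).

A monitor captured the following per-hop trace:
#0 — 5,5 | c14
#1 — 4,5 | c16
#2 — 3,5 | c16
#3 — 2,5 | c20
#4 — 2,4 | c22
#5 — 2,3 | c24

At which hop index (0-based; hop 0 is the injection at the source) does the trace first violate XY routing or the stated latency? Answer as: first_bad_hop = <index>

first_bad_hop = 2

[1] (-1,+0) / 2c ⇒ ok
[2] (-1,+0) / 0c ⇒ BAD: Δcyc=0≠L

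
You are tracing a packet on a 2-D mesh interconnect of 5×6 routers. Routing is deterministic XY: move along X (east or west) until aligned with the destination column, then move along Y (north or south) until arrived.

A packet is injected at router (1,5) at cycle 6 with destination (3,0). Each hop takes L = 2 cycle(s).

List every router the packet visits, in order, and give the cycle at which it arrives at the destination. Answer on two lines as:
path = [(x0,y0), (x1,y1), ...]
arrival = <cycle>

[0] x=1 y=5 t=6
[1] x=2 y=5 t=8 →E
[2] x=3 y=5 t=10 →E
[3] x=3 y=4 t=12 →S
[4] x=3 y=3 t=14 →S
[5] x=3 y=2 t=16 →S
[6] x=3 y=1 t=18 →S
[7] x=3 y=0 t=20 →S

path = [(1,5), (2,5), (3,5), (3,4), (3,3), (3,2), (3,1), (3,0)]
arrival = 20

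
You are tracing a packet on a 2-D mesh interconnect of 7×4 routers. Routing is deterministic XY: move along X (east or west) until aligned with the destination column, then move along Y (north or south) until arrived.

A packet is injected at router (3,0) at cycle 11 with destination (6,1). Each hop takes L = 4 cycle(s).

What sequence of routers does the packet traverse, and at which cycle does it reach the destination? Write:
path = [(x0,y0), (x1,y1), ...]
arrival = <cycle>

path = [(3,0), (4,0), (5,0), (6,0), (6,1)]
arrival = 27

#0 — 3,0 | c11
#1 — 4,0 | c15 | E
#2 — 5,0 | c19 | E
#3 — 6,0 | c23 | E
#4 — 6,1 | c27 | N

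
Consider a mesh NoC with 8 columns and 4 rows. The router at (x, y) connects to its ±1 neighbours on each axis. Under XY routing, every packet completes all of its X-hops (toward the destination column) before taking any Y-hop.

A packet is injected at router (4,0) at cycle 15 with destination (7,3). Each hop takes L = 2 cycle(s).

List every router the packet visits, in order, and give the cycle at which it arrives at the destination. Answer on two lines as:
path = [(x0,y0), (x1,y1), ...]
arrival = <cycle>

path = [(4,0), (5,0), (6,0), (7,0), (7,1), (7,2), (7,3)]
arrival = 27

src (4,0)  cyc=15
E→(5,0)  cyc=17
E→(6,0)  cyc=19
E→(7,0)  cyc=21
N→(7,1)  cyc=23
N→(7,2)  cyc=25
N→(7,3)  cyc=27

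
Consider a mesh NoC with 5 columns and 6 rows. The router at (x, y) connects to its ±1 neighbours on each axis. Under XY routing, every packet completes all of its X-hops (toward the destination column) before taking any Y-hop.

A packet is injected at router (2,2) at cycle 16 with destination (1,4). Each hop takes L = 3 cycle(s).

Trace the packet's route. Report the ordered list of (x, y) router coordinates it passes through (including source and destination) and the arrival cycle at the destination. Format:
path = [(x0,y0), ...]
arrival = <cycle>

  0. router=(2,2) cycle=16 (inject)
  1. router=(1,2) cycle=19 dir=W
  2. router=(1,3) cycle=22 dir=N
  3. router=(1,4) cycle=25 dir=N

path = [(2,2), (1,2), (1,3), (1,4)]
arrival = 25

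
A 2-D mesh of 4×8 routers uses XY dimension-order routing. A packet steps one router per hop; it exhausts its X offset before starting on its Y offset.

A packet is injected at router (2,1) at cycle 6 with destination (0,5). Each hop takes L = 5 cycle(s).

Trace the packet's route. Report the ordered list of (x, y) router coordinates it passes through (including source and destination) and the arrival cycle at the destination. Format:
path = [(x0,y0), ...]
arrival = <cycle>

#0 — 2,1 | c6
#1 — 1,1 | c11 | W
#2 — 0,1 | c16 | W
#3 — 0,2 | c21 | N
#4 — 0,3 | c26 | N
#5 — 0,4 | c31 | N
#6 — 0,5 | c36 | N

path = [(2,1), (1,1), (0,1), (0,2), (0,3), (0,4), (0,5)]
arrival = 36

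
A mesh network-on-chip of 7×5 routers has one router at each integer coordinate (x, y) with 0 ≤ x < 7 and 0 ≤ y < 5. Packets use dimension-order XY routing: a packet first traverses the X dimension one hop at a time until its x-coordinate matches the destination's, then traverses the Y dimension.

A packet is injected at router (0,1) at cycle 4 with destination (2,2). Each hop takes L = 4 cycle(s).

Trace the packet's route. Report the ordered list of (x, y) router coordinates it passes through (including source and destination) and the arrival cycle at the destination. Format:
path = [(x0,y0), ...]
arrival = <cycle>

path = [(0,1), (1,1), (2,1), (2,2)]
arrival = 16

hop 0: (0,1) @ cyc 4
hop 1: (1,1) @ cyc 8  [E]
hop 2: (2,1) @ cyc 12  [E]
hop 3: (2,2) @ cyc 16  [N]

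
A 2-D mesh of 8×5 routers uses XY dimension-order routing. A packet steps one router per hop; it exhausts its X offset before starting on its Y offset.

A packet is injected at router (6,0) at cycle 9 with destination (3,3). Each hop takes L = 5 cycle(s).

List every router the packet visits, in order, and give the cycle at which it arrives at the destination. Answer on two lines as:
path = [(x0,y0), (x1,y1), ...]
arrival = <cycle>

path = [(6,0), (5,0), (4,0), (3,0), (3,1), (3,2), (3,3)]
arrival = 39

[0] x=6 y=0 t=9
[1] x=5 y=0 t=14 →W
[2] x=4 y=0 t=19 →W
[3] x=3 y=0 t=24 →W
[4] x=3 y=1 t=29 →N
[5] x=3 y=2 t=34 →N
[6] x=3 y=3 t=39 →N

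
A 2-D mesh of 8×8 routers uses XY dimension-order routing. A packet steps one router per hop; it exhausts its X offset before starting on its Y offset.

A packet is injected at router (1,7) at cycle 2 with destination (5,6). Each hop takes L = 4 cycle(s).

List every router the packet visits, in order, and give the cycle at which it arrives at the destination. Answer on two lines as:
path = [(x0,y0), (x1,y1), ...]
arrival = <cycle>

path = [(1,7), (2,7), (3,7), (4,7), (5,7), (5,6)]
arrival = 22

hop 0: (1,7) @ cyc 2
hop 1: (2,7) @ cyc 6  [E]
hop 2: (3,7) @ cyc 10  [E]
hop 3: (4,7) @ cyc 14  [E]
hop 4: (5,7) @ cyc 18  [E]
hop 5: (5,6) @ cyc 22  [S]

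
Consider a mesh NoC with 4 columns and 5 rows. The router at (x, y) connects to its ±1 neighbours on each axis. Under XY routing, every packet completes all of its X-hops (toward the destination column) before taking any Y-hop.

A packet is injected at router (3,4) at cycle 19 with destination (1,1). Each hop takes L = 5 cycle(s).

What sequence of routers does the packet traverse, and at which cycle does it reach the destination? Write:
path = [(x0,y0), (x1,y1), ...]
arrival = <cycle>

path = [(3,4), (2,4), (1,4), (1,3), (1,2), (1,1)]
arrival = 44

  0. router=(3,4) cycle=19 (inject)
  1. router=(2,4) cycle=24 dir=W
  2. router=(1,4) cycle=29 dir=W
  3. router=(1,3) cycle=34 dir=S
  4. router=(1,2) cycle=39 dir=S
  5. router=(1,1) cycle=44 dir=S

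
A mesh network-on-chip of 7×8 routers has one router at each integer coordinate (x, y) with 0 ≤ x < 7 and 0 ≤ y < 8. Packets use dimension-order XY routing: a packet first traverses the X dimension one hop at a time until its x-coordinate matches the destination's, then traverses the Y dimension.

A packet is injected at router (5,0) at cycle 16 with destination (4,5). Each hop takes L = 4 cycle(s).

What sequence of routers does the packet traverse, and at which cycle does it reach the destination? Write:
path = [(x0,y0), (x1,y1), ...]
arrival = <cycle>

  0. router=(5,0) cycle=16 (inject)
  1. router=(4,0) cycle=20 dir=W
  2. router=(4,1) cycle=24 dir=N
  3. router=(4,2) cycle=28 dir=N
  4. router=(4,3) cycle=32 dir=N
  5. router=(4,4) cycle=36 dir=N
  6. router=(4,5) cycle=40 dir=N

path = [(5,0), (4,0), (4,1), (4,2), (4,3), (4,4), (4,5)]
arrival = 40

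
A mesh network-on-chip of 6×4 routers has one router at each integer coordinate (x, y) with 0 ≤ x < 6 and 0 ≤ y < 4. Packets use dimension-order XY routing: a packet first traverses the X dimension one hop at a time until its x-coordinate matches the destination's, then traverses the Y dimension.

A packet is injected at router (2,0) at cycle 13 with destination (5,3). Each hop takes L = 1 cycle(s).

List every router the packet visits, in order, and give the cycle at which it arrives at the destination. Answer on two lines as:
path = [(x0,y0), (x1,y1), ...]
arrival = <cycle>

path = [(2,0), (3,0), (4,0), (5,0), (5,1), (5,2), (5,3)]
arrival = 19

hop 0: (2,0) @ cyc 13
hop 1: (3,0) @ cyc 14  [E]
hop 2: (4,0) @ cyc 15  [E]
hop 3: (5,0) @ cyc 16  [E]
hop 4: (5,1) @ cyc 17  [N]
hop 5: (5,2) @ cyc 18  [N]
hop 6: (5,3) @ cyc 19  [N]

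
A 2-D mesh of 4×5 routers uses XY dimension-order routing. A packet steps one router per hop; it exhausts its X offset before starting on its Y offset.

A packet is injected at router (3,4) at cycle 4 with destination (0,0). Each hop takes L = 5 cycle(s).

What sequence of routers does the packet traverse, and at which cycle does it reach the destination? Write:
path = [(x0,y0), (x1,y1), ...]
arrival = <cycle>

  0. router=(3,4) cycle=4 (inject)
  1. router=(2,4) cycle=9 dir=W
  2. router=(1,4) cycle=14 dir=W
  3. router=(0,4) cycle=19 dir=W
  4. router=(0,3) cycle=24 dir=S
  5. router=(0,2) cycle=29 dir=S
  6. router=(0,1) cycle=34 dir=S
  7. router=(0,0) cycle=39 dir=S

path = [(3,4), (2,4), (1,4), (0,4), (0,3), (0,2), (0,1), (0,0)]
arrival = 39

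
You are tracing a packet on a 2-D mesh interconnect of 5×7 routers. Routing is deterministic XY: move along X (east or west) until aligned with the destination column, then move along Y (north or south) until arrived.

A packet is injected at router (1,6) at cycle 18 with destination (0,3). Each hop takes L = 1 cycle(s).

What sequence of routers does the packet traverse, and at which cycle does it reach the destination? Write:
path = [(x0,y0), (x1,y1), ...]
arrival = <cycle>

path = [(1,6), (0,6), (0,5), (0,4), (0,3)]
arrival = 22

[0] x=1 y=6 t=18
[1] x=0 y=6 t=19 →W
[2] x=0 y=5 t=20 →S
[3] x=0 y=4 t=21 →S
[4] x=0 y=3 t=22 →S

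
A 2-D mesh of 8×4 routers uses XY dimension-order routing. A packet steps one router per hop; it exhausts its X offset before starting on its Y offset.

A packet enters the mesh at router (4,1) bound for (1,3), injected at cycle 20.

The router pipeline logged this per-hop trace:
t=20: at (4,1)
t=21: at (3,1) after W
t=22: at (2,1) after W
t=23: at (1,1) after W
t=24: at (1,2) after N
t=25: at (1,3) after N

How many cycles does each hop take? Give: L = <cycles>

cyc[1] − cyc[0] = 21 − 20 = 1.
Per-hop latency L = Δcyc = 1.

L = 1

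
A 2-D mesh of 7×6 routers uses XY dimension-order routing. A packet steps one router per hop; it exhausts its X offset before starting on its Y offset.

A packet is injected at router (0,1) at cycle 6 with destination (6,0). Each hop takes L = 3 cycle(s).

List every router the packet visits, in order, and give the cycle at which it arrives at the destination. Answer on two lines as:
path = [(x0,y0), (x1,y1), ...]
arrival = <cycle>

hop 0: (0,1) @ cyc 6
hop 1: (1,1) @ cyc 9  [E]
hop 2: (2,1) @ cyc 12  [E]
hop 3: (3,1) @ cyc 15  [E]
hop 4: (4,1) @ cyc 18  [E]
hop 5: (5,1) @ cyc 21  [E]
hop 6: (6,1) @ cyc 24  [E]
hop 7: (6,0) @ cyc 27  [S]

path = [(0,1), (1,1), (2,1), (3,1), (4,1), (5,1), (6,1), (6,0)]
arrival = 27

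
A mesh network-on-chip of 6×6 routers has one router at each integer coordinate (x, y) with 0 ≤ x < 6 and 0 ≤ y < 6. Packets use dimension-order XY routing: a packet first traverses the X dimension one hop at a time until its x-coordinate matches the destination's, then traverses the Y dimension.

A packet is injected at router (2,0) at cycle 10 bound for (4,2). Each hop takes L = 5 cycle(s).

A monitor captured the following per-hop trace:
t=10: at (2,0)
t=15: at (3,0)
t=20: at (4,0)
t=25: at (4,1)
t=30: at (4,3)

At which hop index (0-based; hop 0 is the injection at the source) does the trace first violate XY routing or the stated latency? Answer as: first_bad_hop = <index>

check 1→ d=(1,0) cyc+5: ok
check 2→ d=(1,0) cyc+5: ok
check 3→ d=(0,1) cyc+5: ok
check 4→ d=(0,2) cyc+5: BAD: non-unit step

first_bad_hop = 4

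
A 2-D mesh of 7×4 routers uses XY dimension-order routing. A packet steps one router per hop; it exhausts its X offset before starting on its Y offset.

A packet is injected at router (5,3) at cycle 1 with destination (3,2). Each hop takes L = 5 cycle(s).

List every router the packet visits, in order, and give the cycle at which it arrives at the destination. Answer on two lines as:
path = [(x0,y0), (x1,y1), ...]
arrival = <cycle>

path = [(5,3), (4,3), (3,3), (3,2)]
arrival = 16

  0. router=(5,3) cycle=1 (inject)
  1. router=(4,3) cycle=6 dir=W
  2. router=(3,3) cycle=11 dir=W
  3. router=(3,2) cycle=16 dir=S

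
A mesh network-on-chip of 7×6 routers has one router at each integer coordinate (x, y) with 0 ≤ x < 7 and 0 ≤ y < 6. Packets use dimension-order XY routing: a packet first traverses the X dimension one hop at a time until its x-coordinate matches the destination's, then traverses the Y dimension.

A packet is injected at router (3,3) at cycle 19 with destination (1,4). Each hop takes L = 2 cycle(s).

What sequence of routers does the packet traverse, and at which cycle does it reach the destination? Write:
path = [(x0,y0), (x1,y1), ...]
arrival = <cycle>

t=19: at (3,3)
t=21: at (2,3) after W
t=23: at (1,3) after W
t=25: at (1,4) after N

path = [(3,3), (2,3), (1,3), (1,4)]
arrival = 25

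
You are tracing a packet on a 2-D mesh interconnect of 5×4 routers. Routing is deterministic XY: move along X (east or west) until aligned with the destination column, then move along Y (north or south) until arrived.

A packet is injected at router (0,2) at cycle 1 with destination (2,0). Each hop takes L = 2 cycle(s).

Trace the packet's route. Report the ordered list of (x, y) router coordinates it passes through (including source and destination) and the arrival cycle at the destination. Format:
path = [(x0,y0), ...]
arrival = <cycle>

hop 0: (0,2) @ cyc 1
hop 1: (1,2) @ cyc 3  [E]
hop 2: (2,2) @ cyc 5  [E]
hop 3: (2,1) @ cyc 7  [S]
hop 4: (2,0) @ cyc 9  [S]

path = [(0,2), (1,2), (2,2), (2,1), (2,0)]
arrival = 9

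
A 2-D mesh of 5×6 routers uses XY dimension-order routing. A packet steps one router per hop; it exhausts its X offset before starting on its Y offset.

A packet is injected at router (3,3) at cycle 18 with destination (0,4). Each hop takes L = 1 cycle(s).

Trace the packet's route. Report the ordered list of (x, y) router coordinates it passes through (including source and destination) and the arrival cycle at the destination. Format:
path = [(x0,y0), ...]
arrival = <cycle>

hop 0: (3,3) @ cyc 18
hop 1: (2,3) @ cyc 19  [W]
hop 2: (1,3) @ cyc 20  [W]
hop 3: (0,3) @ cyc 21  [W]
hop 4: (0,4) @ cyc 22  [N]

path = [(3,3), (2,3), (1,3), (0,3), (0,4)]
arrival = 22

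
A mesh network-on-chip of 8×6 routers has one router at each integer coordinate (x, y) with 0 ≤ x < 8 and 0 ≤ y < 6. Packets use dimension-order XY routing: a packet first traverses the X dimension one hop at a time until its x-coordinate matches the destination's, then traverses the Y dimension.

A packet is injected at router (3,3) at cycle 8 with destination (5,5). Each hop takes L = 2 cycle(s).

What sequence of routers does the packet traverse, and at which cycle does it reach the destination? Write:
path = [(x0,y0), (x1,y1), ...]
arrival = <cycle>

[0] x=3 y=3 t=8
[1] x=4 y=3 t=10 →E
[2] x=5 y=3 t=12 →E
[3] x=5 y=4 t=14 →N
[4] x=5 y=5 t=16 →N

path = [(3,3), (4,3), (5,3), (5,4), (5,5)]
arrival = 16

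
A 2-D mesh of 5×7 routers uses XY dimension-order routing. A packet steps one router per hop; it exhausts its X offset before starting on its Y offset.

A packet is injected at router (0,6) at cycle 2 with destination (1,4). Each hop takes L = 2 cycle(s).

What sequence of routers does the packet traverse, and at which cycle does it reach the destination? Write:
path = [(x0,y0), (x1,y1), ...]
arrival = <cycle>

t=2: at (0,6)
t=4: at (1,6) after E
t=6: at (1,5) after S
t=8: at (1,4) after S

path = [(0,6), (1,6), (1,5), (1,4)]
arrival = 8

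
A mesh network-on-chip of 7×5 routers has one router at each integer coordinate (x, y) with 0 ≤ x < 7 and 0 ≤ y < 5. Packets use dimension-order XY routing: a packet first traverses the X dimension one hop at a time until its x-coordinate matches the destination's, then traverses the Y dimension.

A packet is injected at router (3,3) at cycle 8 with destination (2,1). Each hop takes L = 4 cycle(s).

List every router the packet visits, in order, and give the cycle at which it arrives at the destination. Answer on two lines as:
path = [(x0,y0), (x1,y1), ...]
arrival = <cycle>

path = [(3,3), (2,3), (2,2), (2,1)]
arrival = 20

src (3,3)  cyc=8
W→(2,3)  cyc=12
S→(2,2)  cyc=16
S→(2,1)  cyc=20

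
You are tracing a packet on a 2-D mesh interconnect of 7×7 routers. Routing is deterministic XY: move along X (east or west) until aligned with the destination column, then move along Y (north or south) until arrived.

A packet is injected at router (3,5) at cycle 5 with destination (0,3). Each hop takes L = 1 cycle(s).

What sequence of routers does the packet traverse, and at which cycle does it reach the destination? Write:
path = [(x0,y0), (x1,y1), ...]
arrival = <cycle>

  0. router=(3,5) cycle=5 (inject)
  1. router=(2,5) cycle=6 dir=W
  2. router=(1,5) cycle=7 dir=W
  3. router=(0,5) cycle=8 dir=W
  4. router=(0,4) cycle=9 dir=S
  5. router=(0,3) cycle=10 dir=S

path = [(3,5), (2,5), (1,5), (0,5), (0,4), (0,3)]
arrival = 10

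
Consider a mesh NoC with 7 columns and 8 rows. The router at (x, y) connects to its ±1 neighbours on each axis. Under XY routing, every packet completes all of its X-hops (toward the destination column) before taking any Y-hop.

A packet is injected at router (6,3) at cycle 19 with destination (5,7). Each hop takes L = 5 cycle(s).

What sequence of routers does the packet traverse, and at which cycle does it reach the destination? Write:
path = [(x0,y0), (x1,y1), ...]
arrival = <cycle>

t=19: at (6,3)
t=24: at (5,3) after W
t=29: at (5,4) after N
t=34: at (5,5) after N
t=39: at (5,6) after N
t=44: at (5,7) after N

path = [(6,3), (5,3), (5,4), (5,5), (5,6), (5,7)]
arrival = 44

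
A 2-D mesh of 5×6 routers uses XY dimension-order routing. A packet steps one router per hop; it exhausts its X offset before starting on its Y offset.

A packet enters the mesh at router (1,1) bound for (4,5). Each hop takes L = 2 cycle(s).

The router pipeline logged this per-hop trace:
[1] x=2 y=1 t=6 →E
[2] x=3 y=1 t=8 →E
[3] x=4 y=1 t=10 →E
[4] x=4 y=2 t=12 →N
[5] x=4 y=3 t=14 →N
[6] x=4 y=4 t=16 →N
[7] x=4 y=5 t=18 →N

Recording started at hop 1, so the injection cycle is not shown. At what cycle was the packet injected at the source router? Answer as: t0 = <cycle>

cyc[1] = 6 and cyc[k] = t0 + k·L for every k.
t0 = cyc[1] − L = 6 − 2 = 4.

t0 = 4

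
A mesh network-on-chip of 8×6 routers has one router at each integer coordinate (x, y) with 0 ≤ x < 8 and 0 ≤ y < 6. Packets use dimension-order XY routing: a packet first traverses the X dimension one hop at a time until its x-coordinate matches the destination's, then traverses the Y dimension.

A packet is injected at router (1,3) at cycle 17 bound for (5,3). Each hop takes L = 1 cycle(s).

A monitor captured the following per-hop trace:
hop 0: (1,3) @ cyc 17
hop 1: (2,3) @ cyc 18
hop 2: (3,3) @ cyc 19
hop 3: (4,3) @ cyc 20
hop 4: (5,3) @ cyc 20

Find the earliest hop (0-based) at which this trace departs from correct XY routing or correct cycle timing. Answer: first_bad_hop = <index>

first_bad_hop = 4

[1] (+1,+0) / 1c ⇒ ok
[2] (+1,+0) / 1c ⇒ ok
[3] (+1,+0) / 1c ⇒ ok
[4] (+1,+0) / 0c ⇒ BAD: Δcyc=0≠L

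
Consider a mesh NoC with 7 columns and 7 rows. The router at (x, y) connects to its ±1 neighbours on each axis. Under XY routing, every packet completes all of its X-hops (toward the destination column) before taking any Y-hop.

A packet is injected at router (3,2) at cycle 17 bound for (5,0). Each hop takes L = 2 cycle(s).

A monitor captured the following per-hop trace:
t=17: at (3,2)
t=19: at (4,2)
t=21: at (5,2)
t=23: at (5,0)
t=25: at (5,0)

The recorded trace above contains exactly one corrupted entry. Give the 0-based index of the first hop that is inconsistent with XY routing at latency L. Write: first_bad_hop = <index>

hop 1: step (+1,+0), +2 cyc — ok
hop 2: step (+1,+0), +2 cyc — ok
hop 3: step (+0,-2), +2 cyc — BAD: non-unit step

first_bad_hop = 3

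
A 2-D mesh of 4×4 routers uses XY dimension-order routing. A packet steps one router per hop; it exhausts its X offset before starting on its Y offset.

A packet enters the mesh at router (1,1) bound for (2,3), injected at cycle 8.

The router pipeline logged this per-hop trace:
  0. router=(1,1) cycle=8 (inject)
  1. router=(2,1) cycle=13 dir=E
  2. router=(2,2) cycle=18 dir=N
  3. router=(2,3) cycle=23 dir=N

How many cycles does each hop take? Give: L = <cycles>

cyc[1] − cyc[0] = 13 − 8 = 5.
Per-hop latency L = Δcyc = 5.

L = 5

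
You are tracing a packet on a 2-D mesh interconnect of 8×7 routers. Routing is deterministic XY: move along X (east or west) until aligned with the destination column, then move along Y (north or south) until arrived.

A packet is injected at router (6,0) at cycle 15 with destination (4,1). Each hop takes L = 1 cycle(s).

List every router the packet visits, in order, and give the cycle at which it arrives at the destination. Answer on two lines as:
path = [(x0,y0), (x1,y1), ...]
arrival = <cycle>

[0] x=6 y=0 t=15
[1] x=5 y=0 t=16 →W
[2] x=4 y=0 t=17 →W
[3] x=4 y=1 t=18 →N

path = [(6,0), (5,0), (4,0), (4,1)]
arrival = 18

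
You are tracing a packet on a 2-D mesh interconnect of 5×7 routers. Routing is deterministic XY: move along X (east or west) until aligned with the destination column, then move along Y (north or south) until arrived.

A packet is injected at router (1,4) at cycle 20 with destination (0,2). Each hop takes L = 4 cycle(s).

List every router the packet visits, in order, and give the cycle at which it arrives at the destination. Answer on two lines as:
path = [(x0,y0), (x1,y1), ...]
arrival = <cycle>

path = [(1,4), (0,4), (0,3), (0,2)]
arrival = 32

#0 — 1,4 | c20
#1 — 0,4 | c24 | W
#2 — 0,3 | c28 | S
#3 — 0,2 | c32 | S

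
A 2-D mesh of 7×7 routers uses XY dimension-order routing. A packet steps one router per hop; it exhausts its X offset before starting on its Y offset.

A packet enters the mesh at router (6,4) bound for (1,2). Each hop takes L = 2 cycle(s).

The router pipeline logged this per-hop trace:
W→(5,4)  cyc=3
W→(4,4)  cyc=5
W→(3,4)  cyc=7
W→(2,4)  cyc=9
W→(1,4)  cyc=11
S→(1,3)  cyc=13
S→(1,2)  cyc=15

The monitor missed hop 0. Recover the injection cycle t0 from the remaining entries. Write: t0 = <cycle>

t0 = 1

At hop 1 the cycle is 3; in general cyc_k = t0 + kL.
t0 = cyc[1] − L = 3 − 2 = 1.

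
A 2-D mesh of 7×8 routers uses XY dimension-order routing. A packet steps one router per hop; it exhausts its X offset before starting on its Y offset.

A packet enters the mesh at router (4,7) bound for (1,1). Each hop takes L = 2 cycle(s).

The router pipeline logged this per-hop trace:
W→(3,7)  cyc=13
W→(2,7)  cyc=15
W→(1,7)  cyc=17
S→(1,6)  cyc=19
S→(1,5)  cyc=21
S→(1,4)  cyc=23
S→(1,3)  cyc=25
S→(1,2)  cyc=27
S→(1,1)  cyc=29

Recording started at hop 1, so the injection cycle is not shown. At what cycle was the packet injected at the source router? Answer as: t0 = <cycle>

t0 = 11

At hop 1 the cycle is 13; in general cyc_k = t0 + kL.
Therefore t0 = 13 − L = 11.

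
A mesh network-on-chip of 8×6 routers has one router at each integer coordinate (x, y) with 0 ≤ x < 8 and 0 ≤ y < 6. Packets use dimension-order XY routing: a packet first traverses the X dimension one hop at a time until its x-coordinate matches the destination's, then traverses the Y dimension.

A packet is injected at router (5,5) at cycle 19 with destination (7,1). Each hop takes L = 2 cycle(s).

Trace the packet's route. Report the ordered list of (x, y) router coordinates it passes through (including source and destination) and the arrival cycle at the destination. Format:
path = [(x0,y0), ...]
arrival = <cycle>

path = [(5,5), (6,5), (7,5), (7,4), (7,3), (7,2), (7,1)]
arrival = 31

hop 0: (5,5) @ cyc 19
hop 1: (6,5) @ cyc 21  [E]
hop 2: (7,5) @ cyc 23  [E]
hop 3: (7,4) @ cyc 25  [S]
hop 4: (7,3) @ cyc 27  [S]
hop 5: (7,2) @ cyc 29  [S]
hop 6: (7,1) @ cyc 31  [S]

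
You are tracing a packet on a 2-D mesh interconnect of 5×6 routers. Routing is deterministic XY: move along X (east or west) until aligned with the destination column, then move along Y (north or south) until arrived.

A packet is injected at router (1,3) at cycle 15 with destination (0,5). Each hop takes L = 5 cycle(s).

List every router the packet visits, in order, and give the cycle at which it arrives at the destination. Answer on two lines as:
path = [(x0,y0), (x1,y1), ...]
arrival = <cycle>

path = [(1,3), (0,3), (0,4), (0,5)]
arrival = 30

hop 0: (1,3) @ cyc 15
hop 1: (0,3) @ cyc 20  [W]
hop 2: (0,4) @ cyc 25  [N]
hop 3: (0,5) @ cyc 30  [N]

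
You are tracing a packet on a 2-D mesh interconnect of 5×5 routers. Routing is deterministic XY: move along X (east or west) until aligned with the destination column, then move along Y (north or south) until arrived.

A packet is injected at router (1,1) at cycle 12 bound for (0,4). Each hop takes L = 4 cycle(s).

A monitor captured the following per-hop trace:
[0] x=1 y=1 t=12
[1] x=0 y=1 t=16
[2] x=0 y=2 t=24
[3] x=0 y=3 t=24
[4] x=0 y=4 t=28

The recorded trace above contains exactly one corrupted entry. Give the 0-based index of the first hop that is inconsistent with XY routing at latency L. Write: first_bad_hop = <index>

  1: Δx=-1 Δy=+0 Δt=4 [ok]
  2: Δx=+0 Δy=+1 Δt=8 [BAD: Δcyc=8≠L]

first_bad_hop = 2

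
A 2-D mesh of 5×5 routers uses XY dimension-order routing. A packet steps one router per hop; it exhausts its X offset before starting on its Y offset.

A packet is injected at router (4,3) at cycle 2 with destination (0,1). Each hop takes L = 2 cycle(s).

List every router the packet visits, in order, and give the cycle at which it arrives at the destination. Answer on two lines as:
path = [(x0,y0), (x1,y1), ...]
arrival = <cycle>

  0. router=(4,3) cycle=2 (inject)
  1. router=(3,3) cycle=4 dir=W
  2. router=(2,3) cycle=6 dir=W
  3. router=(1,3) cycle=8 dir=W
  4. router=(0,3) cycle=10 dir=W
  5. router=(0,2) cycle=12 dir=S
  6. router=(0,1) cycle=14 dir=S

path = [(4,3), (3,3), (2,3), (1,3), (0,3), (0,2), (0,1)]
arrival = 14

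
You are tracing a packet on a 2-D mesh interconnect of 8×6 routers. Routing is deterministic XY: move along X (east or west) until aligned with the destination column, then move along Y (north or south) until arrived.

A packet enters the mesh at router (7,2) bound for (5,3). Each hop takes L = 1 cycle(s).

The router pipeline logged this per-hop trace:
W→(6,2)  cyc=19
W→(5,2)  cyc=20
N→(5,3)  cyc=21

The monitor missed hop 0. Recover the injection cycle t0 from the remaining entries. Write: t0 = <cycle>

cyc[1] = 19 and cyc[k] = t0 + k·L for every k.
t0 = cyc[1] − L = 19 − 1 = 18.

t0 = 18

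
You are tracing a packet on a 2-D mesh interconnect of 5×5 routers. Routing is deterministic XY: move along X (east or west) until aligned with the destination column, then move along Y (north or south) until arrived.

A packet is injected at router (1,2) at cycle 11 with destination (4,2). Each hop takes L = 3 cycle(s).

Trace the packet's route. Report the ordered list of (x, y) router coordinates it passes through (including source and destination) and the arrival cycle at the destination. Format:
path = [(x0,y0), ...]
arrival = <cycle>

path = [(1,2), (2,2), (3,2), (4,2)]
arrival = 20

  0. router=(1,2) cycle=11 (inject)
  1. router=(2,2) cycle=14 dir=E
  2. router=(3,2) cycle=17 dir=E
  3. router=(4,2) cycle=20 dir=E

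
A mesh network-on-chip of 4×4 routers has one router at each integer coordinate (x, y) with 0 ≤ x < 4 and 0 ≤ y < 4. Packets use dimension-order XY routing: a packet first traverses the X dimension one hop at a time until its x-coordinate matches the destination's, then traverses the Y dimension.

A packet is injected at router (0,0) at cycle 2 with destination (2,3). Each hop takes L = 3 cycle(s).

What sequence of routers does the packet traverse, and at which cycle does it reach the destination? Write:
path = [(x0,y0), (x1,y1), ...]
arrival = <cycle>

#0 — 0,0 | c2
#1 — 1,0 | c5 | E
#2 — 2,0 | c8 | E
#3 — 2,1 | c11 | N
#4 — 2,2 | c14 | N
#5 — 2,3 | c17 | N

path = [(0,0), (1,0), (2,0), (2,1), (2,2), (2,3)]
arrival = 17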